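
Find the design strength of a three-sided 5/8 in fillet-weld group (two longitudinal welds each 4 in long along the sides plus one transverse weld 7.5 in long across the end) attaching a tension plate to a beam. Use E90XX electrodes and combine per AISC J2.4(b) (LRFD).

φR_n ≈ 323 kips

E90XX → F_EXX = 90 ksi.
t_e = 0.707 × 0.625 = 0.4419 in.
R_nwl = 0.6 × 90 × 0.4419 × 8 = 190.9 kips (longitudinal, 2 welds).
R_nwt = 0.6 × 90 × 0.4419 × 7.5 = 179 kips (transverse, base value).
(i) R_nwl + R_nwt = 369.8 kips; (ii) 0.85 R_nwl + 1.5 R_nwt = 430.7 kips.
R_n = max = 430.7 kips [governs: (ii)]; φR_n = 323 kips.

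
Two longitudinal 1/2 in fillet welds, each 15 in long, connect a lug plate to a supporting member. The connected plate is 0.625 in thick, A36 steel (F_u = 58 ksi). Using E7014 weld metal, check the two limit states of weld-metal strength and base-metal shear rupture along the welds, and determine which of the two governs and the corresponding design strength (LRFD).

E70XX → F_EXX = 70 ksi.
t_e = 0.707 × 0.5 = 0.3535 in; L = 30 in.
Weld metal: φR_n = 0.75 × 0.6 × 70 × 0.3535 × 30 = 334.1 kip.
Base metal (shear rupture): φR_n = 0.75 × 0.6 × 58 × 0.625 × 30 = 489.4 kip.
Governing: weld metal.

φR_n ≈ 334 kip (weld metal governs)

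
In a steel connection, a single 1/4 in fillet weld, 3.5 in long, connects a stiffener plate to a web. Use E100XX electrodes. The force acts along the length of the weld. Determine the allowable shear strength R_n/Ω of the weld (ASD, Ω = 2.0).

R_n/Ω ≈ 18.6 kips

E100XX → F_EXX = 100 ksi.
Effective throat t_e = 0.707 × 0.25 = 0.1767 in.
Total length L = 3.5 in; A_we = 0.1767 × 3.5 = 0.6186 in².
F_nw = 0.6 F_EXX = 0.6 × 100 = 60 ksi.
R_n = 60 × 0.6186 = 37.12 kips; R_n/Ω = 37.12/2.0 = 18.56 kips.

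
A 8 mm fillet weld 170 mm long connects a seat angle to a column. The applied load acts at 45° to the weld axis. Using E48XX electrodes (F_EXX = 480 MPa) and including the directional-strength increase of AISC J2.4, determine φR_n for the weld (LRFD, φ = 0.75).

φR_n ≈ 269 kN

t_e = 0.707 × 8 = 5.656 mm; A_we = 5.656 × 170 = 961.5 mm².
Directional factor: 1.0 + 0.5 sin^1.5(45°) = 1.297.
F_nw = 0.6 × 480 × 1.297 = 373.6 MPa.
φR_n = 0.75 × 373.6 × 961.5 × 10⁻³ = 269.4 kN.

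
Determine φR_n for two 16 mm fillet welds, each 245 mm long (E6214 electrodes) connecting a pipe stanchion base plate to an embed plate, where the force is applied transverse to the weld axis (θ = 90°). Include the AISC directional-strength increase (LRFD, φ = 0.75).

φR_n ≈ 2320 kN

E62XX → F_EXX = 620 MPa.
t_e = 0.707 × 16 = 11.31 mm; A_we = 11.31 × 490 = 5543 mm².
Directional factor: 1.0 + 0.5 sin^1.5(90°) = 1.5.
F_nw = 0.6 × 620 × 1.5 = 558 MPa.
φR_n = 0.75 × 558 × 5543 × 10⁻³ = 2320 kN.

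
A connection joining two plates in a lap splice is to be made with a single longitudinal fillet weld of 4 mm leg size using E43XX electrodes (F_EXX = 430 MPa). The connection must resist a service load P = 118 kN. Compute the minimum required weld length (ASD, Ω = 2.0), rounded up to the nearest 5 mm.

Throat t_e = 0.707 × 4 = 2.828 mm.
r_n/Ω = (0.6 × 430 × 2.828) / 2.0 = 364.8 N/mm = 0.3648 kN/mm.
L_req = P / (r_n/Ω) = 118 / 0.3648 = 323.5 mm total.
Round up → use L = 325 mm.

L = 325 mm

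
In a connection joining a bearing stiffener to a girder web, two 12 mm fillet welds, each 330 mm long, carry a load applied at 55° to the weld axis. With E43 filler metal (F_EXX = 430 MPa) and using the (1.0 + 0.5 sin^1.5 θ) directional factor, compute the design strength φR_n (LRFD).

φR_n ≈ 1490 kN

t_e = 0.707 × 12 = 8.484 mm; A_we = 8.484 × 660 = 5599 mm².
Directional factor: 1.0 + 0.5 sin^1.5(55°) = 1.371.
F_nw = 0.6 × 430 × 1.371 = 353.6 MPa.
φR_n = 0.75 × 353.6 × 5599 × 10⁻³ = 1485 kN.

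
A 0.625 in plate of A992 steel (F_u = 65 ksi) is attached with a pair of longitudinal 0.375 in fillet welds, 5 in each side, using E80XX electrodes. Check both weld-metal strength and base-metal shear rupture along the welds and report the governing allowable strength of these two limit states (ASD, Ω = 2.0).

R_n/Ω ≈ 63.6 kips (weld metal governs)

E80XX → F_EXX = 80 ksi.
t_e = 0.707 × 0.375 = 0.2651 in; L = 10 in.
Weld metal: R_n/Ω = (1/2.0) × 0.6 × 80 × 0.2651 × 10 = 63.63 kips.
Base metal (shear rupture): R_n/Ω = (1/2.0) × 0.6 × 65 × 0.625 × 10 = 121.9 kips.
Governing: weld metal.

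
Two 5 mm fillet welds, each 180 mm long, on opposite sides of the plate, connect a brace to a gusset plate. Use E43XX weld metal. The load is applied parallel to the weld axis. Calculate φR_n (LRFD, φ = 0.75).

φR_n ≈ 246 kN

E43XX → F_EXX = 430 MPa.
Effective throat t_e = 0.707 × 5 = 3.535 mm.
Total length L = 360 mm; A_we = 3.535 × 360 = 1273 mm².
F_nw = 0.6 F_EXX = 0.6 × 430 = 258 MPa.
φR_n = 0.75 × 258 × 1273 × 10⁻³ = 246.2 kN.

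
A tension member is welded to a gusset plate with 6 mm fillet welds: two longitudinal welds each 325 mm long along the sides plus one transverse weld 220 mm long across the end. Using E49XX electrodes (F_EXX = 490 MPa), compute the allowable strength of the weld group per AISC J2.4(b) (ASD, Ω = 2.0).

t_e = 0.707 × 6 = 4.242 mm.
R_nwl = 0.6 × 490 × 4.242 × 650 × 10⁻³ = 810.6 kN (longitudinal, 2 welds).
R_nwt = 0.6 × 490 × 4.242 × 220 × 10⁻³ = 274.4 kN (transverse, base value).
(i) R_nwl + R_nwt = 1085 kN; (ii) 0.85 R_nwl + 1.5 R_nwt = 1101 kN.
R_n = max = 1101 kN [governs: (ii)]; R_n/Ω = 550.3 kN.

R_n/Ω ≈ 550 kN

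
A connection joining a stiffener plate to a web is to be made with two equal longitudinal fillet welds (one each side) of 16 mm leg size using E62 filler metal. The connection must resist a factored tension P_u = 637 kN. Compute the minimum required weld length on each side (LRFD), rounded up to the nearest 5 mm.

L = 105 mm on each side

E62XX → F_EXX = 620 MPa.
Throat t_e = 0.707 × 16 = 11.31 mm.
φr_n = 0.75 × 0.6 × 620 × 11.31 × 10⁻³ = 3.156 kN/mm.
L_req = P_u / φr_n = 637 / 3.156 = 201.8 mm total.
Per side: 201.8 / 2 = 100.9 mm.
Round up → use L = 105 mm on each side.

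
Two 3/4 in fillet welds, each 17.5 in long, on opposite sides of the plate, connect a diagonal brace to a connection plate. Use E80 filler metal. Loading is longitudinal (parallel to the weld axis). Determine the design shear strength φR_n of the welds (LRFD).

φR_n ≈ 668 kip

E80XX → F_EXX = 80 ksi.
Effective throat t_e = 0.707 × 0.75 = 0.5302 in.
Total length L = 35 in; A_we = 0.5302 × 35 = 18.56 in².
F_nw = 0.6 F_EXX = 0.6 × 80 = 48 ksi.
φR_n = 0.75 × 48 × 18.56 = 668.1 kip.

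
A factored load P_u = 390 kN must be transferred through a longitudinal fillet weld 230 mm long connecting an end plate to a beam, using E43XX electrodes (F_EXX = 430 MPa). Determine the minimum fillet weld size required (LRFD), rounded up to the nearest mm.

Total weld length L = 230 mm.
Required throat t_e = P_u / (φ × 0.6 F_EXX × L) = 390 / (0.75 × 0.6 × 430 × 230 × 10⁻³) = 8.763 mm.
Required leg w = t_e / 0.707 = 12.39 mm → use 13 mm.

w = 13 mm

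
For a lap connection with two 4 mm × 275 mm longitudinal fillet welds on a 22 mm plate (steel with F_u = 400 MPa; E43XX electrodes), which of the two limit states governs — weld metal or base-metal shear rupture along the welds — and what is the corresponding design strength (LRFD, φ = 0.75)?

φR_n ≈ 301 kN (weld metal governs)

E43XX → F_EXX = 430 MPa.
t_e = 0.707 × 4 = 2.828 mm; L = 550 mm.
Weld metal: φR_n = 0.75 × 0.6 × 430 × 2.828 × 550 × 10⁻³ = 301 kN.
Base metal (shear rupture): φR_n = 0.75 × 0.6 × 400 × 22 × 550 × 10⁻³ = 2178 kN.
Governing: weld metal.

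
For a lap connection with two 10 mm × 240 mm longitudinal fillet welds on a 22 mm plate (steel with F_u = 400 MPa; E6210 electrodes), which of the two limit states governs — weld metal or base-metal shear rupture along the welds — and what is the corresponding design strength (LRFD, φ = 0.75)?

φR_n ≈ 947 kN (weld metal governs)

E62XX → F_EXX = 620 MPa.
t_e = 0.707 × 10 = 7.07 mm; L = 480 mm.
Weld metal: φR_n = 0.75 × 0.6 × 620 × 7.07 × 480 × 10⁻³ = 946.8 kN.
Base metal (shear rupture): φR_n = 0.75 × 0.6 × 400 × 22 × 480 × 10⁻³ = 1901 kN.
Governing: weld metal.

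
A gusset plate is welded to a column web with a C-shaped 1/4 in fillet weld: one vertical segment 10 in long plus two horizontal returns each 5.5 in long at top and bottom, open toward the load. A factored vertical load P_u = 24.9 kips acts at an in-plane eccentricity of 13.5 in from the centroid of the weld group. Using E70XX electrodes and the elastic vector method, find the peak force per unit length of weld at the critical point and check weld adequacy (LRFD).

E70XX → F_EXX = 70 ksi.
Total weld length L_w = 21 in. Treat welds as unit-width lines.
Centroid: x̄ = 2×5.5×2.75 / 21 = 1.44 in from the vertical weld.
Polar moment about centroid: J = I_x + I_y = [10³/12 + 2×5.5×5²] + [10×1.44² + 2(5.5³/12 + 5.5×1.31²)] = 425.7 in³.
Direct shear f_v = P/L_w = 24.9 / 21 = 1.186 kip/in (vertical).
Torsion M = P·e = 24.9 × 13.5 = 336.15 kip·in.
Critical point at (x, y) = (4.06, 5) from centroid. f_tx = M·y/J = 3.948 kip/in; f_ty = M·x/J = 3.206 kip/in.
Resultant f_max = √[f_tx² + (f_v + f_ty)²] = √[3.948² + (1.186 + 3.206)²] = 5.906 kip/in.
Capacity per unit length: φr_n = 0.75 × 0.6 × 70 × (0.707 × 0.25) = 5.568 kip/in.
5.906 > 5.568 → NOT adequate.

f_max ≈ 5.91 kip/in; NOT adequate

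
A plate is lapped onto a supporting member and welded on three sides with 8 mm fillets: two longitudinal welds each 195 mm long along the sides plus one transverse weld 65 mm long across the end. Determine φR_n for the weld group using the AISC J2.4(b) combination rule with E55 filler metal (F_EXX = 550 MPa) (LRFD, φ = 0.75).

φR_n ≈ 637 kN

t_e = 0.707 × 8 = 5.656 mm.
R_nwl = 0.6 × 550 × 5.656 × 390 × 10⁻³ = 727.9 kN (longitudinal, 2 welds).
R_nwt = 0.6 × 550 × 5.656 × 65 × 10⁻³ = 121.3 kN (transverse, base value).
(i) R_nwl + R_nwt = 849.2 kN; (ii) 0.85 R_nwl + 1.5 R_nwt = 800.7 kN.
R_n = max = 849.2 kN [governs: (i)]; φR_n = 636.9 kN.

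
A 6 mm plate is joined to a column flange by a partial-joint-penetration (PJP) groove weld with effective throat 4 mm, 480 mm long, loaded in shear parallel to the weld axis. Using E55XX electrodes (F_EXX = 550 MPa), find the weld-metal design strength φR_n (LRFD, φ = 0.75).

Effective throat (given) t_e = 4 mm.
A_we = 4 × 480 = 1920 mm².
F_nw = 0.6 F_EXX = 330 MPa.
φR_n = 0.75 × 330 × 1920 × 10⁻³ = 475.2 kN.

φR_n ≈ 475 kN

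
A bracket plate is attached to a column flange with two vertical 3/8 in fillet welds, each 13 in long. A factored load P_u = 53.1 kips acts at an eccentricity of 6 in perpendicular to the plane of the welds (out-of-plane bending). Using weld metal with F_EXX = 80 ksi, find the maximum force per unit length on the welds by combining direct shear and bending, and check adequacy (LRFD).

f_max ≈ 6.01 kip/in; adequate

L_w = 2 × 13 = 26 in; section modulus (unit throat) S = 2 × L²/6 = 56.33 in².
Direct shear f_v = P/L_w = 53.1/26 = 2.042 kip/in.
Moment M = P × e = 53.1 × 6 = 318.6 kip·in; bending f_b = M/S = 5.656 kip/in.
f_max = √(f_v² + f_b²) = √(2.042² + 5.656²) = 6.013 kip/in.
φr_n = 0.75 × 0.6 × 80 × (0.707 × 0.375) = 9.544 kip/in → adequate.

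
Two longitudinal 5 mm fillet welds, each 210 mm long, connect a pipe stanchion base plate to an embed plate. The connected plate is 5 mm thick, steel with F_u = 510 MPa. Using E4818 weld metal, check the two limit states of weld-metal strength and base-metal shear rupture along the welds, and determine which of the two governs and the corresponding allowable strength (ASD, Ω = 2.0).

R_n/Ω ≈ 214 kN (weld metal governs)

E48XX → F_EXX = 480 MPa.
t_e = 0.707 × 5 = 3.535 mm; L = 420 mm.
Weld metal: R_n/Ω = (1/2.0) × 0.6 × 480 × 3.535 × 420 × 10⁻³ = 213.8 kN.
Base metal (shear rupture): R_n/Ω = (1/2.0) × 0.6 × 510 × 5 × 420 × 10⁻³ = 321.3 kN.
Governing: weld metal.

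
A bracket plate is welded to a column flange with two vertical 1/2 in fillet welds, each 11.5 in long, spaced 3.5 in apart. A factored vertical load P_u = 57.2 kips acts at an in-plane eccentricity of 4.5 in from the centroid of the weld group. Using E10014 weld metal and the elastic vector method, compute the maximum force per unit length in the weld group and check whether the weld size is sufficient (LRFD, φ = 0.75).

E100XX → F_EXX = 100 ksi.
Total weld length L_w = 23 in. Treat welds as unit-width lines.
Polar moment about centroid: J = 2[d³/12 + d(b/2)²] = 2[11.5³/12 + 11.5×1.75²] = 323.9 in³.
Direct shear f_v = P/L_w = 57.2 / 23 = 2.487 kip/in (vertical).
Torsion M = P·e = 57.2 × 4.5 = 257.4 kip·in.
Critical point at (x, y) = (1.75, 5.75) from centroid. f_tx = M·y/J = 4.569 kip/in; f_ty = M·x/J = 1.391 kip/in.
Resultant f_max = √[f_tx² + (f_v + f_ty)²] = √[4.569² + (2.487 + 1.391)²] = 5.993 kip/in.
Capacity per unit length: φr_n = 0.75 × 0.6 × 100 × (0.707 × 0.5) = 15.91 kip/in.
5.993 ≤ 15.91 → adequate.

f_max ≈ 5.99 kip/in; adequate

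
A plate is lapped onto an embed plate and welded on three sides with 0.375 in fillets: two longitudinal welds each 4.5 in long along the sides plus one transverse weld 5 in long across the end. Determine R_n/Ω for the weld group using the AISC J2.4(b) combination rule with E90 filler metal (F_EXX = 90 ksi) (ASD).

t_e = 0.707 × 0.375 = 0.2651 in.
R_nwl = 0.6 × 90 × 0.2651 × 9 = 128.9 kip (longitudinal, 2 welds).
R_nwt = 0.6 × 90 × 0.2651 × 5 = 71.58 kip (transverse, base value).
(i) R_nwl + R_nwt = 200.4 kip; (ii) 0.85 R_nwl + 1.5 R_nwt = 216.9 kip.
R_n = max = 216.9 kip [governs: (ii)]; R_n/Ω = 108.4 kip.

R_n/Ω ≈ 108 kip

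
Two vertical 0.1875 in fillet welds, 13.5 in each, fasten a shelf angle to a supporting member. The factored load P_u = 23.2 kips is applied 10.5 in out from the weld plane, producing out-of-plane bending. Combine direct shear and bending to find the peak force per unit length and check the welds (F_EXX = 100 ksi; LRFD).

L_w = 2 × 13.5 = 27 in; section modulus (unit throat) S = 2 × L²/6 = 60.75 in².
Direct shear f_v = P/L_w = 23.2/27 = 0.8593 kip/in.
Moment M = P × e = 23.2 × 10.5 = 243.6 kip·in; bending f_b = M/S = 4.01 kip/in.
f_max = √(f_v² + f_b²) = √(0.8593² + 4.01²) = 4.101 kip/in.
φr_n = 0.75 × 0.6 × 100 × (0.707 × 0.1875) = 5.965 kip/in → adequate.

f_max ≈ 4.1 kip/in; adequate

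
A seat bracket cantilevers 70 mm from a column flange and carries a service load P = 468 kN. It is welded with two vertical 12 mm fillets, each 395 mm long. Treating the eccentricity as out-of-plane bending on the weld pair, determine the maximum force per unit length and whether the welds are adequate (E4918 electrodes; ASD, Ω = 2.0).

f_max ≈ 865 N/mm; adequate

E49XX → F_EXX = 490 MPa.
L_w = 2 × 395 = 790 mm; section modulus (unit throat) S = 2 × L²/6 = 52010 mm².
Direct shear f_v = P/L_w = 468×10³/790 = 592.4 N/mm.
Moment M = P × e = 468×10³ × 70 = 32760000 N·mm; bending f_b = M/S = 629.9 N/mm.
f_max = √(f_v² + f_b²) = √(592.4² + 629.9²) = 864.7 N/mm.
r_n/Ω = (1/2.0) × 0.6 × 490 × (0.707 × 12) = 1247 N/mm → adequate.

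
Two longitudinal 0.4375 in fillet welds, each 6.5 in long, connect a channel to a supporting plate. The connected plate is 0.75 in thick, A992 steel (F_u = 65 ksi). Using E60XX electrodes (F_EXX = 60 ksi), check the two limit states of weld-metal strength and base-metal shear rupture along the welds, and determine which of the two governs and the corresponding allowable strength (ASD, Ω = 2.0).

t_e = 0.707 × 0.4375 = 0.3093 in; L = 13 in.
Weld metal: R_n/Ω = (1/2.0) × 0.6 × 60 × 0.3093 × 13 = 72.38 kip.
Base metal (shear rupture): R_n/Ω = (1/2.0) × 0.6 × 65 × 0.75 × 13 = 190.1 kip.
Governing: weld metal.

R_n/Ω ≈ 72.4 kip (weld metal governs)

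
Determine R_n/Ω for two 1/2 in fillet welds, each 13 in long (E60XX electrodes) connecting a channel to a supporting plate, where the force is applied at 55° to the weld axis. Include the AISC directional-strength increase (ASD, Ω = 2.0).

E60XX → F_EXX = 60 ksi.
t_e = 0.707 × 0.5 = 0.3535 in; A_we = 0.3535 × 26 = 9.191 in².
Directional factor: 1.0 + 0.5 sin^1.5(55°) = 1.371.
F_nw = 0.6 × 60 × 1.371 = 49.35 ksi.
R_n/Ω = (49.35 × 9.191) / 2.0 = 226.8 kips.

R_n/Ω ≈ 227 kips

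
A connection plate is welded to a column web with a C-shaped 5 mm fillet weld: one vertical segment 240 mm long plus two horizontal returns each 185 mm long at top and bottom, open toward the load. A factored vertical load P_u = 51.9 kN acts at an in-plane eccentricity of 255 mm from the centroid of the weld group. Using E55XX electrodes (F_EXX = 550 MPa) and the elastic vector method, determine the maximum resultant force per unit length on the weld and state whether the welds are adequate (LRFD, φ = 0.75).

f_max ≈ 333 N/mm; adequate

Total weld length L_w = 610 mm. Treat welds as unit-width lines.
Centroid: x̄ = 2×185×92.5 / 610 = 56.11 mm from the vertical weld.
Polar moment about centroid: J = I_x + I_y = [240³/12 + 2×185×120²] + [240×56.11² + 2(185³/12 + 185×36.39²)] = 8781000 mm³.
Direct shear f_v = P/L_w = 51.9×10³ / 610 = 85.08 N/mm (vertical).
Torsion M = P·e = 51.9×10³ × 255 = 13234000 N·mm.
Critical point at (x, y) = (128.9, 120) from centroid. f_tx = M·y/J = 180.9 N/mm; f_ty = M·x/J = 194.3 N/mm.
Resultant f_max = √[f_tx² + (f_v + f_ty)²] = √[180.9² + (85.08 + 194.3)²] = 332.8 N/mm.
Capacity per unit length: φr_n = 0.75 × 0.6 × 550 × (0.707 × 5) = 874.9 N/mm.
332.8 ≤ 874.9 → adequate.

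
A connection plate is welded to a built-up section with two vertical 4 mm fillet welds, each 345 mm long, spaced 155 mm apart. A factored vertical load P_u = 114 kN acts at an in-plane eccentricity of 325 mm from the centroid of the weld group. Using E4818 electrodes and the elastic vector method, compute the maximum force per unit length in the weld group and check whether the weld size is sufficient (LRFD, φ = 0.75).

E48XX → F_EXX = 480 MPa.
Total weld length L_w = 690 mm. Treat welds as unit-width lines.
Polar moment about centroid: J = 2[d³/12 + d(b/2)²] = 2[345³/12 + 345×77.5²] = 10990000 mm³.
Direct shear f_v = P/L_w = 114×10³ / 690 = 165.2 N/mm (vertical).
Torsion M = P·e = 114×10³ × 325 = 37050000 N·mm.
Critical point at (x, y) = (77.5, 172.5) from centroid. f_tx = M·y/J = 581.6 N/mm; f_ty = M·x/J = 261.3 N/mm.
Resultant f_max = √[f_tx² + (f_v + f_ty)²] = √[581.6² + (165.2 + 261.3)²] = 721.3 N/mm.
Capacity per unit length: φr_n = 0.75 × 0.6 × 480 × (0.707 × 4) = 610.8 N/mm.
721.3 > 610.8 → NOT adequate.

f_max ≈ 721 N/mm; NOT adequate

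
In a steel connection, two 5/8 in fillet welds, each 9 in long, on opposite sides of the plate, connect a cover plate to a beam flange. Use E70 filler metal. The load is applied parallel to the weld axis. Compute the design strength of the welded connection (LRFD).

φR_n ≈ 251 kips

E70XX → F_EXX = 70 ksi.
Effective throat t_e = 0.707 × 0.625 = 0.4419 in.
Total length L = 18 in; A_we = 0.4419 × 18 = 7.954 in².
F_nw = 0.6 F_EXX = 0.6 × 70 = 42 ksi.
φR_n = 0.75 × 42 × 7.954 = 250.5 kips.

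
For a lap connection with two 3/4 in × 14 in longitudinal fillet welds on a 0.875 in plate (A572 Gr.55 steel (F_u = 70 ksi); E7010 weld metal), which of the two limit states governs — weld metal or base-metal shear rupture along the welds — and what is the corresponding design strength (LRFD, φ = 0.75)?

E70XX → F_EXX = 70 ksi.
t_e = 0.707 × 0.75 = 0.5302 in; L = 28 in.
Weld metal: φR_n = 0.75 × 0.6 × 70 × 0.5302 × 28 = 467.7 kips.
Base metal (shear rupture): φR_n = 0.75 × 0.6 × 70 × 0.875 × 28 = 771.8 kips.
Governing: weld metal.

φR_n ≈ 468 kips (weld metal governs)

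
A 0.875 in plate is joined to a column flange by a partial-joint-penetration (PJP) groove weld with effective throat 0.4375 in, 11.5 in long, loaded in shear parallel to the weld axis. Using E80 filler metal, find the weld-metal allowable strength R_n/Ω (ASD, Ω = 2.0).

R_n/Ω ≈ 121 kips

E80XX → F_EXX = 80 ksi.
Effective throat (given) t_e = 0.4375 in.
A_we = 0.4375 × 11.5 = 5.031 in².
F_nw = 0.6 F_EXX = 48 ksi.
R_n/Ω = (48 × 5.031) / 2.0 = 120.8 kips.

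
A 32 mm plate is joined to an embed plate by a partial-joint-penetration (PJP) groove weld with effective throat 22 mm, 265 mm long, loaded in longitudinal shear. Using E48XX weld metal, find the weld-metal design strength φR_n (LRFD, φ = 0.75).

E48XX → F_EXX = 480 MPa.
Effective throat (given) t_e = 22 mm.
A_we = 22 × 265 = 5830 mm².
F_nw = 0.6 F_EXX = 288 MPa.
φR_n = 0.75 × 288 × 5830 × 10⁻³ = 1259 kN.

φR_n ≈ 1260 kN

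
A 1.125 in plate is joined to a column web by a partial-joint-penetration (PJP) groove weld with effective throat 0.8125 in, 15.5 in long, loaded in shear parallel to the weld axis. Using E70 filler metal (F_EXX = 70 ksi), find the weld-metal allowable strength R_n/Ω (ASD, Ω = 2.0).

Effective throat (given) t_e = 0.8125 in.
A_we = 0.8125 × 15.5 = 12.59 in².
F_nw = 0.6 F_EXX = 42 ksi.
R_n/Ω = (42 × 12.59) / 2.0 = 264.5 kip.

R_n/Ω ≈ 264 kip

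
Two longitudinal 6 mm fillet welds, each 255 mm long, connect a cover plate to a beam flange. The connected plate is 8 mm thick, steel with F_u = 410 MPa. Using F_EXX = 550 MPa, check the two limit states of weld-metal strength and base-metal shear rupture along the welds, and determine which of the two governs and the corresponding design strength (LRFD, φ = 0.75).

t_e = 0.707 × 6 = 4.242 mm; L = 510 mm.
Weld metal: φR_n = 0.75 × 0.6 × 550 × 4.242 × 510 × 10⁻³ = 535.4 kN.
Base metal (shear rupture): φR_n = 0.75 × 0.6 × 410 × 8 × 510 × 10⁻³ = 752.8 kN.
Governing: weld metal.

φR_n ≈ 535 kN (weld metal governs)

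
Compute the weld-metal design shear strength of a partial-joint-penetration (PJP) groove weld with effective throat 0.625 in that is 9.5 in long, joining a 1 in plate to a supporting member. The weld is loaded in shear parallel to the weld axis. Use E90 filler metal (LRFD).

E90XX → F_EXX = 90 ksi.
Effective throat (given) t_e = 0.625 in.
A_we = 0.625 × 9.5 = 5.938 in².
F_nw = 0.6 F_EXX = 54 ksi.
φR_n = 0.75 × 54 × 5.938 = 240.5 kip.

φR_n ≈ 240 kip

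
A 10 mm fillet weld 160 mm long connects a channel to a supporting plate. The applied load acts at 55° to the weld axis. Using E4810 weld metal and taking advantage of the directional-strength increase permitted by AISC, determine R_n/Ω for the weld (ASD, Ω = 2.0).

R_n/Ω ≈ 223 kN

E48XX → F_EXX = 480 MPa.
t_e = 0.707 × 10 = 7.07 mm; A_we = 7.07 × 160 = 1131 mm².
Directional factor: 1.0 + 0.5 sin^1.5(55°) = 1.371.
F_nw = 0.6 × 480 × 1.371 = 394.8 MPa.
R_n/Ω = (394.8 × 1131) / 2.0 × 10⁻³ = 223.3 kN.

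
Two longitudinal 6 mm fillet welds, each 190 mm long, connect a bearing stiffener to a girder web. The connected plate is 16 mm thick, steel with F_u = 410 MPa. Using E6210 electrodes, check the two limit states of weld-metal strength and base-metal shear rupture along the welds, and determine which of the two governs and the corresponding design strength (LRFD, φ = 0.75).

φR_n ≈ 450 kN (weld metal governs)

E62XX → F_EXX = 620 MPa.
t_e = 0.707 × 6 = 4.242 mm; L = 380 mm.
Weld metal: φR_n = 0.75 × 0.6 × 620 × 4.242 × 380 × 10⁻³ = 449.7 kN.
Base metal (shear rupture): φR_n = 0.75 × 0.6 × 410 × 16 × 380 × 10⁻³ = 1122 kN.
Governing: weld metal.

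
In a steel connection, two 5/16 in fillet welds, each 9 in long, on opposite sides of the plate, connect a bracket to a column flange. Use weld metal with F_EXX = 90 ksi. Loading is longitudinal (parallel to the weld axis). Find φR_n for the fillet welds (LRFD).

φR_n ≈ 161 kip

Effective throat t_e = 0.707 × 0.3125 = 0.2209 in.
Total length L = 18 in; A_we = 0.2209 × 18 = 3.977 in².
F_nw = 0.6 F_EXX = 0.6 × 90 = 54 ksi.
φR_n = 0.75 × 54 × 3.977 = 161.1 kip.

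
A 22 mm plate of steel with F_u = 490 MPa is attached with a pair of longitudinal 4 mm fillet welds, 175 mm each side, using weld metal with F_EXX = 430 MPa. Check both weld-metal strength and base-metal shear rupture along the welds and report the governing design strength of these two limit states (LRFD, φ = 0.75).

φR_n ≈ 192 kN (weld metal governs)

t_e = 0.707 × 4 = 2.828 mm; L = 350 mm.
Weld metal: φR_n = 0.75 × 0.6 × 430 × 2.828 × 350 × 10⁻³ = 191.5 kN.
Base metal (shear rupture): φR_n = 0.75 × 0.6 × 490 × 22 × 350 × 10⁻³ = 1698 kN.
Governing: weld metal.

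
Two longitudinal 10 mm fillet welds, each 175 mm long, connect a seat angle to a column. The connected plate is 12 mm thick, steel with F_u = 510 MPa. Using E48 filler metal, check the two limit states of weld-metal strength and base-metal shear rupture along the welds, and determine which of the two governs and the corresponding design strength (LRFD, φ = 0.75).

E48XX → F_EXX = 480 MPa.
t_e = 0.707 × 10 = 7.07 mm; L = 350 mm.
Weld metal: φR_n = 0.75 × 0.6 × 480 × 7.07 × 350 × 10⁻³ = 534.5 kN.
Base metal (shear rupture): φR_n = 0.75 × 0.6 × 510 × 12 × 350 × 10⁻³ = 963.9 kN.
Governing: weld metal.

φR_n ≈ 534 kN (weld metal governs)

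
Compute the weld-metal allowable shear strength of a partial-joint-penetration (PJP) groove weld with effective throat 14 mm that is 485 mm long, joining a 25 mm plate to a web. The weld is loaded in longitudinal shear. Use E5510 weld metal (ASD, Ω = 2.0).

R_n/Ω ≈ 1120 kN

E55XX → F_EXX = 550 MPa.
Effective throat (given) t_e = 14 mm.
A_we = 14 × 485 = 6790 mm².
F_nw = 0.6 F_EXX = 330 MPa.
R_n/Ω = (330 × 6790) / 2.0 × 10⁻³ = 1120 kN.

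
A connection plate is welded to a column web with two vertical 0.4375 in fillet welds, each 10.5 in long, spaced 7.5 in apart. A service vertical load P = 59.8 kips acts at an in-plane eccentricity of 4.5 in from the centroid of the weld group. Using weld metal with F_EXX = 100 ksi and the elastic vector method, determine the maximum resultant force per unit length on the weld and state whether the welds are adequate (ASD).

f_max ≈ 5.7 kip/in; adequate

Total weld length L_w = 21 in. Treat welds as unit-width lines.
Polar moment about centroid: J = 2[d³/12 + d(b/2)²] = 2[10.5³/12 + 10.5×3.75²] = 488.2 in³.
Direct shear f_v = P/L_w = 59.8 / 21 = 2.848 kip/in (vertical).
Torsion M = P·e = 59.8 × 4.5 = 269.1 kip·in.
Critical point at (x, y) = (3.75, 5.25) from centroid. f_tx = M·y/J = 2.894 kip/in; f_ty = M·x/J = 2.067 kip/in.
Resultant f_max = √[f_tx² + (f_v + f_ty)²] = √[2.894² + (2.848 + 2.067)²] = 5.703 kip/in.
Capacity per unit length: r_n/Ω = (1/2.0) × 0.6 × 100 × (0.707 × 0.4375) = 9.279 kip/in.
5.703 ≤ 9.279 → adequate.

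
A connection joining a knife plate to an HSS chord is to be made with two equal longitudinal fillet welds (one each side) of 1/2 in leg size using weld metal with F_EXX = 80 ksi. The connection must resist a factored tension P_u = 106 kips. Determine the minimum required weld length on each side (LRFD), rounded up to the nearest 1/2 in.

Throat t_e = 0.707 × 0.5 = 0.3535 in.
φr_n = 0.75 × 0.6 × 80 × 0.3535 = 12.73 kips/in.
L_req = P_u / φr_n = 106 / 12.73 = 8.329 in total.
Per side: 8.329 / 2 = 4.165 in.
Round up → use L = 4.5 in on each side.

L = 4.5 in on each side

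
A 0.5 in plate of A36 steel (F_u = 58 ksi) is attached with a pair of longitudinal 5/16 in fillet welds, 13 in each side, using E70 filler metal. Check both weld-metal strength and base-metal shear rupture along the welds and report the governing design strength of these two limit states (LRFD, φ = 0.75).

φR_n ≈ 181 kip (weld metal governs)

E70XX → F_EXX = 70 ksi.
t_e = 0.707 × 0.3125 = 0.2209 in; L = 26 in.
Weld metal: φR_n = 0.75 × 0.6 × 70 × 0.2209 × 26 = 180.9 kip.
Base metal (shear rupture): φR_n = 0.75 × 0.6 × 58 × 0.5 × 26 = 339.3 kip.
Governing: weld metal.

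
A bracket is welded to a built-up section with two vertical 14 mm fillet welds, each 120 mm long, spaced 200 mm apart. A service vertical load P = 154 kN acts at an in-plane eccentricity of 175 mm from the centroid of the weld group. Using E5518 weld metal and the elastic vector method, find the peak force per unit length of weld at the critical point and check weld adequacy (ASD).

E55XX → F_EXX = 550 MPa.
Total weld length L_w = 240 mm. Treat welds as unit-width lines.
Polar moment about centroid: J = 2[d³/12 + d(b/2)²] = 2[120³/12 + 120×100²] = 2688000 mm³.
Direct shear f_v = P/L_w = 154×10³ / 240 = 641.7 N/mm (vertical).
Torsion M = P·e = 154×10³ × 175 = 26950000 N·mm.
Critical point at (x, y) = (100, 60) from centroid. f_tx = M·y/J = 601.6 N/mm; f_ty = M·x/J = 1003 N/mm.
Resultant f_max = √[f_tx² + (f_v + f_ty)²] = √[601.6² + (641.7 + 1003)²] = 1751 N/mm.
Capacity per unit length: r_n/Ω = (1/2.0) × 0.6 × 550 × (0.707 × 14) = 1633 N/mm.
1751 > 1633 → NOT adequate.

f_max ≈ 1750 N/mm; NOT adequate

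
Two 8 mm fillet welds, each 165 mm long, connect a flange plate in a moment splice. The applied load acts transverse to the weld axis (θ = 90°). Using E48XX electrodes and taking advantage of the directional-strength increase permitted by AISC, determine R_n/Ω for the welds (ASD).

R_n/Ω ≈ 403 kN

E48XX → F_EXX = 480 MPa.
t_e = 0.707 × 8 = 5.656 mm; A_we = 5.656 × 330 = 1866 mm².
Directional factor: 1.0 + 0.5 sin^1.5(90°) = 1.5.
F_nw = 0.6 × 480 × 1.5 = 432 MPa.
R_n/Ω = (432 × 1866) / 2.0 × 10⁻³ = 403.2 kN.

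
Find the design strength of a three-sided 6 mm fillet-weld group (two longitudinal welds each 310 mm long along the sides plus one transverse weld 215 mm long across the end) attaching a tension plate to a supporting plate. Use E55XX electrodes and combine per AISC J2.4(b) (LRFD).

φR_n ≈ 892 kN

E55XX → F_EXX = 550 MPa.
t_e = 0.707 × 6 = 4.242 mm.
R_nwl = 0.6 × 550 × 4.242 × 620 × 10⁻³ = 867.9 kN (longitudinal, 2 welds).
R_nwt = 0.6 × 550 × 4.242 × 215 × 10⁻³ = 301 kN (transverse, base value).
(i) R_nwl + R_nwt = 1169 kN; (ii) 0.85 R_nwl + 1.5 R_nwt = 1189 kN.
R_n = max = 1189 kN [governs: (ii)]; φR_n = 891.9 kN.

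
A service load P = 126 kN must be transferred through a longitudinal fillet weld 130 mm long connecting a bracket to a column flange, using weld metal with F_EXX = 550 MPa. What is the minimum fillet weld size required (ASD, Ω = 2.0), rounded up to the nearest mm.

w = 9 mm

Total weld length L = 130 mm.
Required throat t_e = P × Ω / (0.6 F_EXX × L) = 126 × 2.0 / (0.6 × 550 × 130 × 10⁻³) = 5.874 mm.
Required leg w = t_e / 0.707 = 8.309 mm → use 9 mm.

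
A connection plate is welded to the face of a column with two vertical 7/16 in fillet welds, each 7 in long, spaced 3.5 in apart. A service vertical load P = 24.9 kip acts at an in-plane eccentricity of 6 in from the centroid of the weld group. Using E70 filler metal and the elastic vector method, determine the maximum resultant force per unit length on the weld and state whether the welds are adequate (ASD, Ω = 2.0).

E70XX → F_EXX = 70 ksi.
Total weld length L_w = 14 in. Treat welds as unit-width lines.
Polar moment about centroid: J = 2[d³/12 + d(b/2)²] = 2[7³/12 + 7×1.75²] = 100 in³.
Direct shear f_v = P/L_w = 24.9 / 14 = 1.779 kip/in (vertical).
Torsion M = P·e = 24.9 × 6 = 149.4 kip·in.
Critical point at (x, y) = (1.75, 3.5) from centroid. f_tx = M·y/J = 5.227 kip/in; f_ty = M·x/J = 2.613 kip/in.
Resultant f_max = √[f_tx² + (f_v + f_ty)²] = √[5.227² + (1.779 + 2.613)²] = 6.827 kip/in.
Capacity per unit length: r_n/Ω = (1/2.0) × 0.6 × 70 × (0.707 × 0.4375) = 6.496 kip/in.
6.827 > 6.496 → NOT adequate.

f_max ≈ 6.83 kip/in; NOT adequate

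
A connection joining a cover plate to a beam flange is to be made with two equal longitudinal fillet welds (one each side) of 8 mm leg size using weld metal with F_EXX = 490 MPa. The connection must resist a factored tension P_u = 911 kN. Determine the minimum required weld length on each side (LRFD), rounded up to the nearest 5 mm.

Throat t_e = 0.707 × 8 = 5.656 mm.
φr_n = 0.75 × 0.6 × 490 × 5.656 × 10⁻³ = 1.247 kN/mm.
L_req = P_u / φr_n = 911 / 1.247 = 730.5 mm total.
Per side: 730.5 / 2 = 365.2 mm.
Round up → use L = 370 mm on each side.

L = 370 mm on each side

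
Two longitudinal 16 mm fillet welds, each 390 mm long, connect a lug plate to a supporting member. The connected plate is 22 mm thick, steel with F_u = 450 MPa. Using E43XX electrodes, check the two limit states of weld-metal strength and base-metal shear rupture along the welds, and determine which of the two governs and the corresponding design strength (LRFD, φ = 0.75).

φR_n ≈ 1710 kN (weld metal governs)

E43XX → F_EXX = 430 MPa.
t_e = 0.707 × 16 = 11.31 mm; L = 780 mm.
Weld metal: φR_n = 0.75 × 0.6 × 430 × 11.31 × 780 × 10⁻³ = 1707 kN.
Base metal (shear rupture): φR_n = 0.75 × 0.6 × 450 × 22 × 780 × 10⁻³ = 3475 kN.
Governing: weld metal.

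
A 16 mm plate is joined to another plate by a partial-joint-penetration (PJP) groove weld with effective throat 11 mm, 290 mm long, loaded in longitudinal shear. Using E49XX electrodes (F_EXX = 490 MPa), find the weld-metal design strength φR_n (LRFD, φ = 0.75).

Effective throat (given) t_e = 11 mm.
A_we = 11 × 290 = 3190 mm².
F_nw = 0.6 F_EXX = 294 MPa.
φR_n = 0.75 × 294 × 3190 × 10⁻³ = 703.4 kN.

φR_n ≈ 703 kN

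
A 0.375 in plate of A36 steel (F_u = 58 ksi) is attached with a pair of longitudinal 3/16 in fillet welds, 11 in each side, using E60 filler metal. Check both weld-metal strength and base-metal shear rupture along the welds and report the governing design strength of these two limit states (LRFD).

E60XX → F_EXX = 60 ksi.
t_e = 0.707 × 0.1875 = 0.1326 in; L = 22 in.
Weld metal: φR_n = 0.75 × 0.6 × 60 × 0.1326 × 22 = 78.74 kip.
Base metal (shear rupture): φR_n = 0.75 × 0.6 × 58 × 0.375 × 22 = 215.3 kip.
Governing: weld metal.

φR_n ≈ 78.7 kip (weld metal governs)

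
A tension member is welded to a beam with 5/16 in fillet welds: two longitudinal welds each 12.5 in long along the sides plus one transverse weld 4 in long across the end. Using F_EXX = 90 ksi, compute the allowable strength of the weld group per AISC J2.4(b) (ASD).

R_n/Ω ≈ 173 kips

t_e = 0.707 × 0.3125 = 0.2209 in.
R_nwl = 0.6 × 90 × 0.2209 × 25 = 298.3 kips (longitudinal, 2 welds).
R_nwt = 0.6 × 90 × 0.2209 × 4 = 47.72 kips (transverse, base value).
(i) R_nwl + R_nwt = 346 kips; (ii) 0.85 R_nwl + 1.5 R_nwt = 325.1 kips.
R_n = max = 346 kips [governs: (i)]; R_n/Ω = 173 kips.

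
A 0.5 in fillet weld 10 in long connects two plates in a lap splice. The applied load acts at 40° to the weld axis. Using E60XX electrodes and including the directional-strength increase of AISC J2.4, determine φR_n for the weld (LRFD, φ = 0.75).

φR_n ≈ 120 kip

E60XX → F_EXX = 60 ksi.
t_e = 0.707 × 0.5 = 0.3535 in; A_we = 0.3535 × 10 = 3.535 in².
Directional factor: 1.0 + 0.5 sin^1.5(40°) = 1.258.
F_nw = 0.6 × 60 × 1.258 = 45.28 ksi.
φR_n = 0.75 × 45.28 × 3.535 = 120 kip.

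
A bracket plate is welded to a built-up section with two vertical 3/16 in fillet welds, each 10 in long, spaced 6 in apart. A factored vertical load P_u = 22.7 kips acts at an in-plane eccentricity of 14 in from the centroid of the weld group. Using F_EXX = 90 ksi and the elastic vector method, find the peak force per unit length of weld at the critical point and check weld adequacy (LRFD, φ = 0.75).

f_max ≈ 6.01 kip/in; NOT adequate

Total weld length L_w = 20 in. Treat welds as unit-width lines.
Polar moment about centroid: J = 2[d³/12 + d(b/2)²] = 2[10³/12 + 10×3²] = 346.7 in³.
Direct shear f_v = P/L_w = 22.7 / 20 = 1.135 kip/in (vertical).
Torsion M = P·e = 22.7 × 14 = 317.8 kip·in.
Critical point at (x, y) = (3, 5) from centroid. f_tx = M·y/J = 4.584 kip/in; f_ty = M·x/J = 2.75 kip/in.
Resultant f_max = √[f_tx² + (f_v + f_ty)²] = √[4.584² + (1.135 + 2.75)²] = 6.009 kip/in.
Capacity per unit length: φr_n = 0.75 × 0.6 × 90 × (0.707 × 0.1875) = 5.369 kip/in.
6.009 > 5.369 → NOT adequate.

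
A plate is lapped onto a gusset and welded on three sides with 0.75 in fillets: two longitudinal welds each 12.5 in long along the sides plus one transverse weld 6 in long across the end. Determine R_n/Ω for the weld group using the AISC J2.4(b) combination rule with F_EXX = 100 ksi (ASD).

t_e = 0.707 × 0.75 = 0.5302 in.
R_nwl = 0.6 × 100 × 0.5302 × 25 = 795.4 kips (longitudinal, 2 welds).
R_nwt = 0.6 × 100 × 0.5302 × 6 = 190.9 kips (transverse, base value).
(i) R_nwl + R_nwt = 986.3 kips; (ii) 0.85 R_nwl + 1.5 R_nwt = 962.4 kips.
R_n = max = 986.3 kips [governs: (i)]; R_n/Ω = 493.1 kips.

R_n/Ω ≈ 493 kips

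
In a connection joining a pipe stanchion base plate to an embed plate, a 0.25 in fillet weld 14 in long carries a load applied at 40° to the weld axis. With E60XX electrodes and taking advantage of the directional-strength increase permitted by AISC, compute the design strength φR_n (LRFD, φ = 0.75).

E60XX → F_EXX = 60 ksi.
t_e = 0.707 × 0.25 = 0.1767 in; A_we = 0.1767 × 14 = 2.474 in².
Directional factor: 1.0 + 0.5 sin^1.5(40°) = 1.258.
F_nw = 0.6 × 60 × 1.258 = 45.28 ksi.
φR_n = 0.75 × 45.28 × 2.474 = 84.03 kip.

φR_n ≈ 84 kip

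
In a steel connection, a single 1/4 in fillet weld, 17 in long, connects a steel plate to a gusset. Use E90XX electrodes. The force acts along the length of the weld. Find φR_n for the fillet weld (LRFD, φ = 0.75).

φR_n ≈ 122 kips

E90XX → F_EXX = 90 ksi.
Effective throat t_e = 0.707 × 0.25 = 0.1767 in.
Total length L = 17 in; A_we = 0.1767 × 17 = 3.005 in².
F_nw = 0.6 F_EXX = 0.6 × 90 = 54 ksi.
φR_n = 0.75 × 54 × 3.005 = 121.7 kips.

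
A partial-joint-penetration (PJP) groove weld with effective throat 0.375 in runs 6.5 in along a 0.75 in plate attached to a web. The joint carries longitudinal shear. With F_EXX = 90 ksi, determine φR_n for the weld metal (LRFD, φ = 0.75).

Effective throat (given) t_e = 0.375 in.
A_we = 0.375 × 6.5 = 2.438 in².
F_nw = 0.6 F_EXX = 54 ksi.
φR_n = 0.75 × 54 × 2.438 = 98.72 kips.

φR_n ≈ 98.7 kips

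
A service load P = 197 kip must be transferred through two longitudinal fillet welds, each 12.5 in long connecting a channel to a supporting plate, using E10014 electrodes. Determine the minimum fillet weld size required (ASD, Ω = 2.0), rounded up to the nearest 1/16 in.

w = 3/8 in

E100XX → F_EXX = 100 ksi.
Total weld length L = 25 in.
Required throat t_e = P × Ω / (0.6 F_EXX × L) = 197 × 2.0 / (0.6 × 100 × 25) = 0.2627 in.
Required leg w = t_e / 0.707 = 0.3715 in → use 3/8 in.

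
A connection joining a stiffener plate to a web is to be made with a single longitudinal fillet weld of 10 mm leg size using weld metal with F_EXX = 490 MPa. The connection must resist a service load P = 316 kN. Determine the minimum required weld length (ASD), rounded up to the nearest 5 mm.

Throat t_e = 0.707 × 10 = 7.07 mm.
r_n/Ω = (0.6 × 490 × 7.07) / 2.0 = 1039 N/mm = 1.039 kN/mm.
L_req = P / (r_n/Ω) = 316 / 1.039 = 304.1 mm total.
Round up → use L = 305 mm.

L = 305 mm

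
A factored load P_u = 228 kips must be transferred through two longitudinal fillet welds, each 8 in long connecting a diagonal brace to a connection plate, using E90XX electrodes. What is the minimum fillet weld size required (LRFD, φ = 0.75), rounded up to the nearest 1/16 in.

w = 1/2 in

E90XX → F_EXX = 90 ksi.
Total weld length L = 16 in.
Required throat t_e = P_u / (φ × 0.6 F_EXX × L) = 228 / (0.75 × 0.6 × 90 × 16) = 0.3519 in.
Required leg w = t_e / 0.707 = 0.4977 in → use 1/2 in.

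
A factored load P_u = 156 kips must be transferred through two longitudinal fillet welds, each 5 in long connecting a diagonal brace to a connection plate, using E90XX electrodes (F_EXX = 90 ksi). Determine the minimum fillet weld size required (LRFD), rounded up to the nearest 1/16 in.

w = 9/16 in

Total weld length L = 10 in.
Required throat t_e = P_u / (φ × 0.6 F_EXX × L) = 156 / (0.75 × 0.6 × 90 × 10) = 0.3852 in.
Required leg w = t_e / 0.707 = 0.5448 in → use 9/16 in.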